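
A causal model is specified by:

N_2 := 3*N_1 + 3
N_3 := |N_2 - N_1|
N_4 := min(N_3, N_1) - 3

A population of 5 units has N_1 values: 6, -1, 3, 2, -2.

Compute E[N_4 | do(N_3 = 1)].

Under do(N_3=1), N_3's equation is replaced by N_3=1 for every unit. Per-unit N_4: -2, -4, -2, -2, -5. Mean = -3.

-3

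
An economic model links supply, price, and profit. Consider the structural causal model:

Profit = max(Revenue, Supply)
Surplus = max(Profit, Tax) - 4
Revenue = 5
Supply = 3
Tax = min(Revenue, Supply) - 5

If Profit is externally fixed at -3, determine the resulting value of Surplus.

-6

Intervening sets Profit = -3 and removes its equation (Profit = max(Revenue, Supply)).
Tax = min(Revenue, Supply) - 5  [with Revenue=5, Supply=3]  = -2
Surplus = max(Profit, Tax) - 4  [with Profit=-3, Tax=-2]  = -6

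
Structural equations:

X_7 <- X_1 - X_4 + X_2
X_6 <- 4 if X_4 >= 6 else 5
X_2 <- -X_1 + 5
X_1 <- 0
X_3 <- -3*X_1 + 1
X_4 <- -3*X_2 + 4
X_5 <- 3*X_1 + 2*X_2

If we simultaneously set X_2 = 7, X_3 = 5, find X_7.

Under do(X_2 = 7, X_3 = 5), each intervened variable's structural equation is replaced by its fixed value.
X_4 = -3*X_2 + 4  [with X_2=7]  = -17
X_7 = X_1 - X_4 + X_2  [with X_1=0, X_4=-17, X_2=7]  = 24

24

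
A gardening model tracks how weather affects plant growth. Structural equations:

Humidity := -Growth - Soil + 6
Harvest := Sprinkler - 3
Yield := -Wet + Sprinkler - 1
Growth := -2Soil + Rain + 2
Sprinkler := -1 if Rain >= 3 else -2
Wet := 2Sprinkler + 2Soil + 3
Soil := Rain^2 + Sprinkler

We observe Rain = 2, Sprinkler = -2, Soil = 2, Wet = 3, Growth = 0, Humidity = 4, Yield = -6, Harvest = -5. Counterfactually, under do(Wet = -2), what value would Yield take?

-1

The intervention breaks the incoming arrows to Wet: Wet := 2Sprinkler + 2Soil + 3 no longer applies, and Wet = -2.
Sprinkler = -1 if Rain >= 3 else -2  [with Rain=2]  = -2
Yield = -Wet + Sprinkler - 1  [with Wet=-2, Sprinkler=-2]  = -1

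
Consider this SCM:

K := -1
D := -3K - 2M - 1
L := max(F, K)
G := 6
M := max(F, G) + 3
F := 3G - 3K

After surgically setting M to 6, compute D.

-10

Intervening sets M = 6 and removes its equation (M := max(F, G) + 3).
D = -3K - 2M - 1  [with K=-1, M=6]  = -10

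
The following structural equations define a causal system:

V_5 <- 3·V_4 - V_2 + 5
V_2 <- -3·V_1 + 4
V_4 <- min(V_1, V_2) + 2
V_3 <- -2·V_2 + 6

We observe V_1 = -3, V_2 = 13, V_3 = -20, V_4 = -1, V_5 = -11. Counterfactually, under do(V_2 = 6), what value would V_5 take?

do(V_2=6) replaces the equation V_2 <- -3·V_1 + 4 with the constant V_2 = 6.
V_4 = min(V_1, V_2) + 2  [with V_1=-3, V_2=6]  = -1
V_5 = 3·V_4 - V_2 + 5  [with V_4=-1, V_2=6]  = -4

-4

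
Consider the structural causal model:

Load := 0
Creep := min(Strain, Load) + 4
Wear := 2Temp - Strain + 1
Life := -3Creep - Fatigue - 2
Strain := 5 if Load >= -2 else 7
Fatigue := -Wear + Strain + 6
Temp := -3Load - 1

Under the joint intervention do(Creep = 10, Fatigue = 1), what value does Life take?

Setting Creep = 10, Fatigue = 1 by intervention discards those variables' equations.
Life = -3Creep - Fatigue - 2  [with Creep=10, Fatigue=1]  = -33

-33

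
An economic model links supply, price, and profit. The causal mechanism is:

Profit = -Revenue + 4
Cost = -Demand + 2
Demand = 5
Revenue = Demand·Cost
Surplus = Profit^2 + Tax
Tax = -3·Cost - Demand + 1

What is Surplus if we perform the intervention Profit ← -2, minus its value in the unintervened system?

-357

The intervention breaks the incoming arrows to Profit: Profit = -Revenue + 4 no longer applies, and Profit = -2.
Cost = -Demand + 2  [with Demand=5]  = -3
Tax = -3·Cost - Demand + 1  [with Cost=-3, Demand=5]  = 5
Surplus = Profit^2 + Tax  [with Profit=-2, Tax=5]  = 9
Without intervention: Cost = -Demand + 2  [with Demand=5]  = -3; Revenue = Demand·Cost  [with Demand=5, Cost=-3]  = -15; Tax = -3·Cost - Demand + 1  [with Cost=-3, Demand=5]  = 5; Profit = -Revenue + 4  [with Revenue=-15]  = 19; Surplus = Profit^2 + Tax  [with Profit=19, Tax=5]  = 366.
Change = 9 − 366 = -357.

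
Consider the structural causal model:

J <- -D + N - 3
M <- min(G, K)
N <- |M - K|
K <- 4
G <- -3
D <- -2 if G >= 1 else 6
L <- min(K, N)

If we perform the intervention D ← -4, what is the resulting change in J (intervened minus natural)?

10

The intervention breaks the incoming arrows to D: D <- -2 if G >= 1 else 6 no longer applies, and D = -4.
M = min(G, K)  [with G=-3, K=4]  = -3
N = |M - K|  [with M=-3, K=4]  = 7
J = -D + N - 3  [with D=-4, N=7]  = 8
Without intervention: M = min(G, K)  [with G=-3, K=4]  = -3; N = |M - K|  [with M=-3, K=4]  = 7; D = -2 if G >= 1 else 6  [with G=-3]  = 6; J = -D + N - 3  [with D=6, N=7]  = -2.
Change = 8 − (-2) = 10.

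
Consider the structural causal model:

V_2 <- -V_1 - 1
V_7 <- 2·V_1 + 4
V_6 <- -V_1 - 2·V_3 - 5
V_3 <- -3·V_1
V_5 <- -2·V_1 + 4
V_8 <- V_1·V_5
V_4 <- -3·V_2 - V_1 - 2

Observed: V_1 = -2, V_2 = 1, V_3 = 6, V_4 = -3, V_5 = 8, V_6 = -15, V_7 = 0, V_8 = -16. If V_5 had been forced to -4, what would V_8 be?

do(V_5=-4) replaces the equation V_5 <- -2·V_1 + 4 with the constant V_5 = -4.
V_8 = V_1·V_5  [with V_1=-2, V_5=-4]  = 8

8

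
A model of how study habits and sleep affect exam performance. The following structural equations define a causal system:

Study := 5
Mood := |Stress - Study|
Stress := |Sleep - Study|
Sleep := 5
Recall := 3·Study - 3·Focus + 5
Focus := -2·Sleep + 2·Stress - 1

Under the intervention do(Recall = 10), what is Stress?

0

do(Recall=10) replaces the equation Recall := 3·Study - 3·Focus + 5 with the constant Recall = 10.
Stress is not downstream of the intervention, so its value is determined by the original equations.
Stress = |Sleep - Study|  [with Sleep=5, Study=5]  = 0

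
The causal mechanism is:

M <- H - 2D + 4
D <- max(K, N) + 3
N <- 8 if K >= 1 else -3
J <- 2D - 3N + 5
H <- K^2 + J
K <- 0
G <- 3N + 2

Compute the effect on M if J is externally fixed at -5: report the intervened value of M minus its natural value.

The intervention breaks the incoming arrows to J: J <- 2D - 3N + 5 no longer applies, and J = -5.
N = 8 if K >= 1 else -3  [with K=0]  = -3
D = max(K, N) + 3  [with K=0, N=-3]  = 3
H = K^2 + J  [with K=0, J=-5]  = -5
M = H - 2D + 4  [with H=-5, D=3]  = -7
Without intervention: N = 8 if K >= 1 else -3  [with K=0]  = -3; D = max(K, N) + 3  [with K=0, N=-3]  = 3; J = 2D - 3N + 5  [with D=3, N=-3]  = 20; H = K^2 + J  [with K=0, J=20]  = 20; M = H - 2D + 4  [with H=20, D=3]  = 18.
Change = -7 − 18 = -25.

-25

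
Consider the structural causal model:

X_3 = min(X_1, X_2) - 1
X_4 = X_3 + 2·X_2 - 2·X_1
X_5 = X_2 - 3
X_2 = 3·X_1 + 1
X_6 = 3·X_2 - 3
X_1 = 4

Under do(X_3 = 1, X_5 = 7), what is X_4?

19

The joint intervention fixes X_3 = 1, X_5 = 7, removing each variable's own equation.
X_2 = 3·X_1 + 1  [with X_1=4]  = 13
X_4 = X_3 + 2·X_2 - 2·X_1  [with X_3=1, X_2=13, X_1=4]  = 19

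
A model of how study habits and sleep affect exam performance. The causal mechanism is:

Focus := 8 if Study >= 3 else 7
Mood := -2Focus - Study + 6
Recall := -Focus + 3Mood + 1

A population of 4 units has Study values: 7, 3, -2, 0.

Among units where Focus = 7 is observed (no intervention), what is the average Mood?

-7

Conditioning on Focus=7 selects the 2 unit(s) with Study ∈ {-2, 0}. Their Mood values: -6, -8. Mean = -7.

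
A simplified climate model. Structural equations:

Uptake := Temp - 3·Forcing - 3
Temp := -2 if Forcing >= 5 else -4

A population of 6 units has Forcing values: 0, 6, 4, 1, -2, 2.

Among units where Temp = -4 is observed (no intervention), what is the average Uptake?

E[Uptake|Temp=-4] averages over only the 5 units with Temp=-4 (Forcing = 0, 4, 1, -2, 2): Uptake = -7, -19, -10, -1, -13, mean -10.

-10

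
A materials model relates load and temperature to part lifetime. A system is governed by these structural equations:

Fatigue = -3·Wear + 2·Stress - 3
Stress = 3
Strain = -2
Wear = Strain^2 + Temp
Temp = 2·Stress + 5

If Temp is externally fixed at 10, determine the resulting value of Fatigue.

do(Temp=10) replaces the equation Temp = 2·Stress + 5 with the constant Temp = 10.
Wear = Strain^2 + Temp  [with Strain=-2, Temp=10]  = 14
Fatigue = -3·Wear + 2·Stress - 3  [with Wear=14, Stress=3]  = -39

-39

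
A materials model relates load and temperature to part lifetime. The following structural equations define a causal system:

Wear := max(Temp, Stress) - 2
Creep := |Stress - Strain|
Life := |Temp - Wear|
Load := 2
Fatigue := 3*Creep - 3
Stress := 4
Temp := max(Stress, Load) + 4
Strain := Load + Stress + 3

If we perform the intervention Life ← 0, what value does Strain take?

9

Under do(Life=0), the mechanism Life := |Temp - Wear| is discarded; Life is fixed at 0.
No directed path runs from Life to Strain, so Strain keeps its natural value.
Strain = Load + Stress + 3  [with Load=2, Stress=4]  = 9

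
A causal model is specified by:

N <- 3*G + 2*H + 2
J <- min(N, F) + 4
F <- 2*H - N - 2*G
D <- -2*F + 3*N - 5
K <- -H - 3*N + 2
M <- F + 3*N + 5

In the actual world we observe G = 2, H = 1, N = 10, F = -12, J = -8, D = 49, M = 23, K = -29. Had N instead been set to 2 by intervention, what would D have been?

The intervention breaks the incoming arrows to N: N <- 3*G + 2*H + 2 no longer applies, and N = 2.
F = 2*H - N - 2*G  [with H=1, N=2, G=2]  = -4
D = -2*F + 3*N - 5  [with F=-4, N=2]  = 9

9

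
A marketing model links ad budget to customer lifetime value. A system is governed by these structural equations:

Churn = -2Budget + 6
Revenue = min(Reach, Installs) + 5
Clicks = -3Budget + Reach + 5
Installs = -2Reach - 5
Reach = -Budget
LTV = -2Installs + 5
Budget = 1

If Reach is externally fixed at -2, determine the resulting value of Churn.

4

do(Reach=-2) replaces the equation Reach = -Budget with the constant Reach = -2.
Since Churn is not a descendant of the intervened variable, it is unaffected.
Churn = -2Budget + 6  [with Budget=1]  = 4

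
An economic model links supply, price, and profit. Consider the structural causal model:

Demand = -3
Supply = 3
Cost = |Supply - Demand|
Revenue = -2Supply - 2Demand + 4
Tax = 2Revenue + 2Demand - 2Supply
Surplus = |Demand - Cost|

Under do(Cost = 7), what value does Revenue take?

The intervention breaks the incoming arrows to Cost: Cost = |Supply - Demand| no longer applies, and Cost = 7.
Revenue is not downstream of the intervention, so its value is determined by the original equations.
Revenue = -2Supply - 2Demand + 4  [with Supply=3, Demand=-3]  = 4

4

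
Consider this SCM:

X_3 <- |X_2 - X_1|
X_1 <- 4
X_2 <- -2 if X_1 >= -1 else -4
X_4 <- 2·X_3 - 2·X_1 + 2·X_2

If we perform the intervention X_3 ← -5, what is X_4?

The intervention breaks the incoming arrows to X_3: X_3 <- |X_2 - X_1| no longer applies, and X_3 = -5.
X_2 = -2 if X_1 >= -1 else -4  [with X_1=4]  = -2
X_4 = 2·X_3 - 2·X_1 + 2·X_2  [with X_3=-5, X_1=4, X_2=-2]  = -22

-22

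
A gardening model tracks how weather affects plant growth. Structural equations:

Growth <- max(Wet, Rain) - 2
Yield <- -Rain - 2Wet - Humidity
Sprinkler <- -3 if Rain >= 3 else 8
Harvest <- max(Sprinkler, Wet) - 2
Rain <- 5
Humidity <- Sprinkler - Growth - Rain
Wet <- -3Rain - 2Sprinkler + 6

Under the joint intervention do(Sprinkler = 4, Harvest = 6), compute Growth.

3

Under do(Sprinkler = 4, Harvest = 6), each intervened variable's structural equation is replaced by its fixed value.
Wet = -3Rain - 2Sprinkler + 6  [with Rain=5, Sprinkler=4]  = -17
Growth = max(Wet, Rain) - 2  [with Wet=-17, Rain=5]  = 3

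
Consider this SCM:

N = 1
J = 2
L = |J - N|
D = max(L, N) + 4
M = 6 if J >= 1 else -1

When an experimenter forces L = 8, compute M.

do(L=8) replaces the equation L = |J - N| with the constant L = 8.
M is not downstream of the intervention, so its value is determined by the original equations.
M = 6 if J >= 1 else -1  [with J=2]  = 6

6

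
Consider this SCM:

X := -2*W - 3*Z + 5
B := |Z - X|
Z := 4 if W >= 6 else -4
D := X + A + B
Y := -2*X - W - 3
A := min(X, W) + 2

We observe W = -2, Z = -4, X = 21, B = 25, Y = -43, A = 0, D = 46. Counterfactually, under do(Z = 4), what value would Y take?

5

do(Z=4) replaces the equation Z := 4 if W >= 6 else -4 with the constant Z = 4.
X = -2*W - 3*Z + 5  [with W=-2, Z=4]  = -3
Y = -2*X - W - 3  [with X=-3, W=-2]  = 5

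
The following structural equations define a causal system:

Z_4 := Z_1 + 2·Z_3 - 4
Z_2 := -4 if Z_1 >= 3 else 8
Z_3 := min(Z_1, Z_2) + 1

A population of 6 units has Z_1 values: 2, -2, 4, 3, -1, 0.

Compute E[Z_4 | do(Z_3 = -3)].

-9

The intervention sets Z_3=-3 in all 6 units regardless of Z_1. Recomputing Z_4 per unit gives -8, -12, -6, -7, -11, -10; average -9.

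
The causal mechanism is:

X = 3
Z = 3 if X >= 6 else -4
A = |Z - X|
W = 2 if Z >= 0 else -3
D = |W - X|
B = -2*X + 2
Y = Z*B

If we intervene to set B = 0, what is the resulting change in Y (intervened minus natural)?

Intervening sets B = 0 and removes its equation (B = -2*X + 2).
Z = 3 if X >= 6 else -4  [with X=3]  = -4
Y = Z*B  [with Z=-4, B=0]  = 0
Without intervention: Z = 3 if X >= 6 else -4  [with X=3]  = -4; B = -2*X + 2  [with X=3]  = -4; Y = Z*B  [with Z=-4, B=-4]  = 16.
Change = 0 − 16 = -16.

-16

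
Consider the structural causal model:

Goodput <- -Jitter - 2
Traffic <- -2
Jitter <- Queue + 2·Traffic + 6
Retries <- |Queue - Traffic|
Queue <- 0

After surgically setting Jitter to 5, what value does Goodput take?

Intervening sets Jitter = 5 and removes its equation (Jitter <- Queue + 2·Traffic + 6).
Goodput = -Jitter - 2  [with Jitter=5]  = -7

-7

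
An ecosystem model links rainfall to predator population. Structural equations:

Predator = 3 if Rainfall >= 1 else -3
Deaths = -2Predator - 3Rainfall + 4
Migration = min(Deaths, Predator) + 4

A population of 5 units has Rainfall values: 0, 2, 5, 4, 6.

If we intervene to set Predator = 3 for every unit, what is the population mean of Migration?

do(Predator=3) breaks Predator's dependence on Rainfall. With Predator=3 fixed, Migration across the units is 2, -4, -13, -10, -16, mean -8.2.

-8.2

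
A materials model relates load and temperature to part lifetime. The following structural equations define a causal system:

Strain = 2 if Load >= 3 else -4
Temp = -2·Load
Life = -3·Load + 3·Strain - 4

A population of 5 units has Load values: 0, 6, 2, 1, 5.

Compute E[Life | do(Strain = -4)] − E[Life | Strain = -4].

Under do(Strain=-4), Strain's equation is replaced by Strain=-4 for every unit. Per-unit Life: -16, -34, -22, -19, -31. Mean = -24.4.
E[Life|Strain=-4] averages over only the 3 units with Strain=-4 (Load = 0, 2, 1): Life = -16, -22, -19, mean -19.
Difference = -24.4 − (-19) = -5.4.

-5.4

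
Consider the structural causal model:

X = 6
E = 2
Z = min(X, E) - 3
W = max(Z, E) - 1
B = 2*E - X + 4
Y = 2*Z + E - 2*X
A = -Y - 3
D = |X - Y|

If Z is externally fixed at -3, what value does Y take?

The intervention breaks the incoming arrows to Z: Z = min(X, E) - 3 no longer applies, and Z = -3.
Y = 2*Z + E - 2*X  [with Z=-3, E=2, X=6]  = -16

-16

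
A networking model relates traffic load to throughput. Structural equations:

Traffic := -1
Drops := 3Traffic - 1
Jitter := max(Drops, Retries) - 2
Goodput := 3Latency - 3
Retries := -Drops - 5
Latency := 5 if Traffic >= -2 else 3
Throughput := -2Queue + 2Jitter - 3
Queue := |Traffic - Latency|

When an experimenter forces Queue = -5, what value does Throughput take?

1

The intervention breaks the incoming arrows to Queue: Queue := |Traffic - Latency| no longer applies, and Queue = -5.
Drops = 3Traffic - 1  [with Traffic=-1]  = -4
Retries = -Drops - 5  [with Drops=-4]  = -1
Jitter = max(Drops, Retries) - 2  [with Drops=-4, Retries=-1]  = -3
Throughput = -2Queue + 2Jitter - 3  [with Queue=-5, Jitter=-3]  = 1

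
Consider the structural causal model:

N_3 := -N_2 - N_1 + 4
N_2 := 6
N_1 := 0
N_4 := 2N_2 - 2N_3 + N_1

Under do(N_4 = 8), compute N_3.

Under do(N_4=8), the mechanism N_4 := 2N_2 - 2N_3 + N_1 is discarded; N_4 is fixed at 8.
Since N_3 is not a descendant of the intervened variable, it is unaffected.
N_3 = -N_2 - N_1 + 4  [with N_2=6, N_1=0]  = -2

-2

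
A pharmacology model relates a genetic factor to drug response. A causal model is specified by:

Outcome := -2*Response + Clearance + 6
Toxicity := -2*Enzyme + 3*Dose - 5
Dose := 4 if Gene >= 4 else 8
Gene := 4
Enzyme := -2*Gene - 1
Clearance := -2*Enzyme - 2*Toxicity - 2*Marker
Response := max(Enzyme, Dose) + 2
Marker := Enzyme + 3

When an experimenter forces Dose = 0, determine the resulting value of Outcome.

6

do(Dose=0) replaces the equation Dose := 4 if Gene >= 4 else 8 with the constant Dose = 0.
Enzyme = -2*Gene - 1  [with Gene=4]  = -9
Marker = Enzyme + 3  [with Enzyme=-9]  = -6
Response = max(Enzyme, Dose) + 2  [with Enzyme=-9, Dose=0]  = 2
Toxicity = -2*Enzyme + 3*Dose - 5  [with Enzyme=-9, Dose=0]  = 13
Clearance = -2*Enzyme - 2*Toxicity - 2*Marker  [with Enzyme=-9, Toxicity=13, Marker=-6]  = 4
Outcome = -2*Response + Clearance + 6  [with Response=2, Clearance=4]  = 6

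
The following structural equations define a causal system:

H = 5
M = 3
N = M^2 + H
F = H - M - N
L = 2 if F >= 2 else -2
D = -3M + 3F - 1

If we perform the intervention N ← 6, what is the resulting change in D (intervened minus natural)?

24

The intervention breaks the incoming arrows to N: N = M^2 + H no longer applies, and N = 6.
F = H - M - N  [with H=5, M=3, N=6]  = -4
D = -3M + 3F - 1  [with M=3, F=-4]  = -22
Without intervention: N = M^2 + H  [with M=3, H=5]  = 14; F = H - M - N  [with H=5, M=3, N=14]  = -12; D = -3M + 3F - 1  [with M=3, F=-12]  = -46.
Change = -22 − (-46) = 24.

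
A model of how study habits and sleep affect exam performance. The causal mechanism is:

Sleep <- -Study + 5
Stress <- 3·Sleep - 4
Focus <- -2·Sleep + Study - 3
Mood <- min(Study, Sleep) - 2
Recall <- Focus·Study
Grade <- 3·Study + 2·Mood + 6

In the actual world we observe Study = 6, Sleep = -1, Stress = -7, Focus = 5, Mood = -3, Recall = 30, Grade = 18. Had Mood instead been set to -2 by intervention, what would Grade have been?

Under do(Mood=-2), the mechanism Mood <- min(Study, Sleep) - 2 is discarded; Mood is fixed at -2.
Grade = 3·Study + 2·Mood + 6  [with Study=6, Mood=-2]  = 20

20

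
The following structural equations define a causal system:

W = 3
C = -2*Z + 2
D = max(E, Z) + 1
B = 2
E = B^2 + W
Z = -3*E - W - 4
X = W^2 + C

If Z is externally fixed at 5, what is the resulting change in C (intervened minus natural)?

Under do(Z=5), the mechanism Z = -3*E - W - 4 is discarded; Z is fixed at 5.
C = -2*Z + 2  [with Z=5]  = -8
Without intervention: E = B^2 + W  [with B=2, W=3]  = 7; Z = -3*E - W - 4  [with E=7, W=3]  = -28; C = -2*Z + 2  [with Z=-28]  = 58.
Change = -8 − 58 = -66.

-66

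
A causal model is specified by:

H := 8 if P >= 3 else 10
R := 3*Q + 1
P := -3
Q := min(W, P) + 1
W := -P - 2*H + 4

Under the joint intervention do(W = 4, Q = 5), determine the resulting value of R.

Setting W = 4, Q = 5 by intervention discards those variables' equations.
R = 3*Q + 1  [with Q=5]  = 16

16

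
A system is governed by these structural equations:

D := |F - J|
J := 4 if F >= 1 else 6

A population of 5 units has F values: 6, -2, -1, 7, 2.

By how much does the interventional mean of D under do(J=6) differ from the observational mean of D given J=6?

-3.5

Every unit gets J=6 under the intervention. D values become 0, 8, 7, 1, 4; E[D|do(J=6)] = 4.
Conditioning on J=6 selects the 2 unit(s) with F ∈ {-2, -1}. Their D values: 8, 7. Mean = 7.5.
Difference = 4 − 7.5 = -3.5.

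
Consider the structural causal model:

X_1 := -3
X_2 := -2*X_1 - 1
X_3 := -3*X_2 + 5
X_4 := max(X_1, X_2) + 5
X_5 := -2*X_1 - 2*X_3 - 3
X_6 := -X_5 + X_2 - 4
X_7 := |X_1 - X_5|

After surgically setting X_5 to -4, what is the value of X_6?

The intervention breaks the incoming arrows to X_5: X_5 := -2*X_1 - 2*X_3 - 3 no longer applies, and X_5 = -4.
X_2 = -2*X_1 - 1  [with X_1=-3]  = 5
X_6 = -X_5 + X_2 - 4  [with X_5=-4, X_2=5]  = 5

5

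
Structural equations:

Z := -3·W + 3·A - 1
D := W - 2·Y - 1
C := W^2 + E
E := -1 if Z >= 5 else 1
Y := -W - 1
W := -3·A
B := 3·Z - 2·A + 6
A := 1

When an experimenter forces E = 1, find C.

10

The intervention breaks the incoming arrows to E: E := -1 if Z >= 5 else 1 no longer applies, and E = 1.
W = -3·A  [with A=1]  = -3
C = W^2 + E  [with W=-3, E=1]  = 10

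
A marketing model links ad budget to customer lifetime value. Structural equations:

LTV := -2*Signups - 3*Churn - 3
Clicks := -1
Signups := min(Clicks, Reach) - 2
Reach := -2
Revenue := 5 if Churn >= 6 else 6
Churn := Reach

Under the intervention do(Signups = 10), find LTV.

-17

The intervention breaks the incoming arrows to Signups: Signups := min(Clicks, Reach) - 2 no longer applies, and Signups = 10.
Churn = Reach  [with Reach=-2]  = -2
LTV = -2*Signups - 3*Churn - 3  [with Signups=10, Churn=-2]  = -17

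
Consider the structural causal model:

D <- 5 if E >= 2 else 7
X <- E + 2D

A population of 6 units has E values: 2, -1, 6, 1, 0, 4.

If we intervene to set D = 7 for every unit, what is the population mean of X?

do(D=7) breaks D's dependence on E. With D=7 fixed, X across the units is 16, 13, 20, 15, 14, 18, mean 16.

16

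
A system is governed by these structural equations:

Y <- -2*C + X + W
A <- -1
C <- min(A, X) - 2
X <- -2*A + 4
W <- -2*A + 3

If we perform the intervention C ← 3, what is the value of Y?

5

do(C=3) replaces the equation C <- min(A, X) - 2 with the constant C = 3.
X = -2*A + 4  [with A=-1]  = 6
W = -2*A + 3  [with A=-1]  = 5
Y = -2*C + X + W  [with C=3, X=6, W=5]  = 5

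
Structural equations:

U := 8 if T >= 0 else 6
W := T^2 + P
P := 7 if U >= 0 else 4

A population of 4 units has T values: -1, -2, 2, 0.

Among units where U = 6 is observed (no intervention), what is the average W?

Conditioning on U=6 selects the 2 unit(s) with T ∈ {-1, -2}. Their W values: 8, 11. Mean = 9.5.

9.5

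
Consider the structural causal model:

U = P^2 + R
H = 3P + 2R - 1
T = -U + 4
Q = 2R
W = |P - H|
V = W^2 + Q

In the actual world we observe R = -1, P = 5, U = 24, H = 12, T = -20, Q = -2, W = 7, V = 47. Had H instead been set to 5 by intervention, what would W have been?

0

The intervention breaks the incoming arrows to H: H = 3P + 2R - 1 no longer applies, and H = 5.
W = |P - H|  [with P=5, H=5]  = 0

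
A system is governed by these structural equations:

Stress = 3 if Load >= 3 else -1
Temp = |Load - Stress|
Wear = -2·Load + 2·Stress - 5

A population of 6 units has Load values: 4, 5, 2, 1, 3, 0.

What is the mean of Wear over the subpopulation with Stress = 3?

-7

Observing Stress=3 restricts to units where Stress's equation naturally yields 3: Load ∈ {4, 5, 3}. In that subpopulation Wear = -7, -9, -5, mean -7.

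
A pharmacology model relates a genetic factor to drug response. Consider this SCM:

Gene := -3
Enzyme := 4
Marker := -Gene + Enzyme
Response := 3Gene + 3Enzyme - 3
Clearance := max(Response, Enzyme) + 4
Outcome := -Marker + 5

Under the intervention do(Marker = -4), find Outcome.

The intervention breaks the incoming arrows to Marker: Marker := -Gene + Enzyme no longer applies, and Marker = -4.
Outcome = -Marker + 5  [with Marker=-4]  = 9

9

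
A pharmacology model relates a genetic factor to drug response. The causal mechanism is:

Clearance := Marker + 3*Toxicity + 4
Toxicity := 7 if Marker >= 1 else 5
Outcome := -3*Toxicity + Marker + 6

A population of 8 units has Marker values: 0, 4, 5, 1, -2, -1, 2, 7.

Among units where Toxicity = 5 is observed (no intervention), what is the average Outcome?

-10

Observing Toxicity=5 restricts to units where Toxicity's equation naturally yields 5: Marker ∈ {0, -2, -1}. In that subpopulation Outcome = -9, -11, -10, mean -10.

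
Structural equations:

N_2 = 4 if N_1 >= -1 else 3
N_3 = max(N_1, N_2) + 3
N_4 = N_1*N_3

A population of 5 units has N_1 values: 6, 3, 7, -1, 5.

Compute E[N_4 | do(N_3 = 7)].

Under do(N_3=7), N_3's equation is replaced by N_3=7 for every unit. Per-unit N_4: 42, 21, 49, -7, 35. Mean = 28.

28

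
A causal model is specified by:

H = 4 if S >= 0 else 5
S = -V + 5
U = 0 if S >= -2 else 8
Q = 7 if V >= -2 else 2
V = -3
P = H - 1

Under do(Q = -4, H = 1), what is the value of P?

0

Setting Q = -4, H = 1 by intervention discards those variables' equations.
P = H - 1  [with H=1]  = 0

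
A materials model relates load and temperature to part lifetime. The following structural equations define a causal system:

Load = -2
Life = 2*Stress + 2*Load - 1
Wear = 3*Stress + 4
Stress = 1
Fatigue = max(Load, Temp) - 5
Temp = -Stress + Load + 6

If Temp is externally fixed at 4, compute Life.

The intervention breaks the incoming arrows to Temp: Temp = -Stress + Load + 6 no longer applies, and Temp = 4.
No directed path runs from Temp to Life, so Life keeps its natural value.
Life = 2*Stress + 2*Load - 1  [with Stress=1, Load=-2]  = -3

-3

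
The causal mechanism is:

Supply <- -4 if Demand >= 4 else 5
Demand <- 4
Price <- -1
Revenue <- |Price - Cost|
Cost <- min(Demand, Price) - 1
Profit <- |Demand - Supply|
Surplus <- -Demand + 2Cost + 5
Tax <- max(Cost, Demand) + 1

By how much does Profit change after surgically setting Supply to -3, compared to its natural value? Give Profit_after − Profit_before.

The intervention breaks the incoming arrows to Supply: Supply <- -4 if Demand >= 4 else 5 no longer applies, and Supply = -3.
Profit = |Demand - Supply|  [with Demand=4, Supply=-3]  = 7
Without intervention: Supply = -4 if Demand >= 4 else 5  [with Demand=4]  = -4; Profit = |Demand - Supply|  [with Demand=4, Supply=-4]  = 8.
Change = 7 − 8 = -1.

-1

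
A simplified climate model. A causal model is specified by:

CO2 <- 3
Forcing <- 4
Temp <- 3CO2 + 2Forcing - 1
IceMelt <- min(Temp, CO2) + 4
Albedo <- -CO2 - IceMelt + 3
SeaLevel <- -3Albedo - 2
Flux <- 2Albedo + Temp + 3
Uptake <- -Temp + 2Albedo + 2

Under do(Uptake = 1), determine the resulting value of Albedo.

do(Uptake=1) replaces the equation Uptake <- -Temp + 2Albedo + 2 with the constant Uptake = 1.
Albedo is not downstream of the intervention, so its value is determined by the original equations.
Temp = 3CO2 + 2Forcing - 1  [with CO2=3, Forcing=4]  = 16
IceMelt = min(Temp, CO2) + 4  [with Temp=16, CO2=3]  = 7
Albedo = -CO2 - IceMelt + 3  [with CO2=3, IceMelt=7]  = -7

-7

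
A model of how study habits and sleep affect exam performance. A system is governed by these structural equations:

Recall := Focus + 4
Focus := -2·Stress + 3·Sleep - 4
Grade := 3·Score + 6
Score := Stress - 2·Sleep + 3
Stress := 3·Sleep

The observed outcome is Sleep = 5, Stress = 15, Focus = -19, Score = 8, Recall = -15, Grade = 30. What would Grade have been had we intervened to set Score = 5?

Under do(Score=5), the mechanism Score := Stress - 2·Sleep + 3 is discarded; Score is fixed at 5.
Grade = 3·Score + 6  [with Score=5]  = 21

21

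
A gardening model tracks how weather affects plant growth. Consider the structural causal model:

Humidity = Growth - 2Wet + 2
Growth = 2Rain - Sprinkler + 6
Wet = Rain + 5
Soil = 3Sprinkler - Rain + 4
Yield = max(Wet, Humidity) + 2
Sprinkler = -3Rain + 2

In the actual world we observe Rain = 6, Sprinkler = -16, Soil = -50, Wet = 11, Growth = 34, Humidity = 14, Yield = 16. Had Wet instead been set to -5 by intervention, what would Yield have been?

48

The intervention breaks the incoming arrows to Wet: Wet = Rain + 5 no longer applies, and Wet = -5.
Sprinkler = -3Rain + 2  [with Rain=6]  = -16
Growth = 2Rain - Sprinkler + 6  [with Rain=6, Sprinkler=-16]  = 34
Humidity = Growth - 2Wet + 2  [with Growth=34, Wet=-5]  = 46
Yield = max(Wet, Humidity) + 2  [with Wet=-5, Humidity=46]  = 48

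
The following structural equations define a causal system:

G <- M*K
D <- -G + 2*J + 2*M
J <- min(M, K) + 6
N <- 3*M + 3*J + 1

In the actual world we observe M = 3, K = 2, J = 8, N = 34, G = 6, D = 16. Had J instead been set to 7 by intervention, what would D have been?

14

The intervention breaks the incoming arrows to J: J <- min(M, K) + 6 no longer applies, and J = 7.
G = M*K  [with M=3, K=2]  = 6
D = -G + 2*J + 2*M  [with G=6, J=7, M=3]  = 14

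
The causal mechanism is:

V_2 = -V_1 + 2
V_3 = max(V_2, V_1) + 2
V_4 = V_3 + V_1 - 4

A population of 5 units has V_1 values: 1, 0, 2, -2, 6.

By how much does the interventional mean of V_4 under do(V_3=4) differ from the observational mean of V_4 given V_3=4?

0.4

Under do(V_3=4), V_3's equation is replaced by V_3=4 for every unit. Per-unit V_4: 1, 0, 2, -2, 6. Mean = 1.4.
Conditioning on V_3=4 selects the 2 unit(s) with V_1 ∈ {0, 2}. Their V_4 values: 0, 2. Mean = 1.
Difference = 1.4 − 1 = 0.4.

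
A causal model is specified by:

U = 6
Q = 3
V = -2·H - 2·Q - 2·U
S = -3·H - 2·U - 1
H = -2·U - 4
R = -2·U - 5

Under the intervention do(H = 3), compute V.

The intervention breaks the incoming arrows to H: H = -2·U - 4 no longer applies, and H = 3.
V = -2·H - 2·Q - 2·U  [with H=3, Q=3, U=6]  = -24

-24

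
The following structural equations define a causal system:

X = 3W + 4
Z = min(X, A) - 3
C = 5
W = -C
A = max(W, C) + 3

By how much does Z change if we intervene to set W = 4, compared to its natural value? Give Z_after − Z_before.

19

do(W=4) replaces the equation W = -C with the constant W = 4.
X = 3W + 4  [with W=4]  = 16
A = max(W, C) + 3  [with W=4, C=5]  = 8
Z = min(X, A) - 3  [with X=16, A=8]  = 5
Without intervention: W = -C  [with C=5]  = -5; X = 3W + 4  [with W=-5]  = -11; A = max(W, C) + 3  [with W=-5, C=5]  = 8; Z = min(X, A) - 3  [with X=-11, A=8]  = -14.
Change = 5 − (-14) = 19.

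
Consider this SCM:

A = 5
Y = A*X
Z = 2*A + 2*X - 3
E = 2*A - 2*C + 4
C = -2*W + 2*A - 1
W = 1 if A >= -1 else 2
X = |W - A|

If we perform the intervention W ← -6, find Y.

55

do(W=-6) replaces the equation W = 1 if A >= -1 else 2 with the constant W = -6.
X = |W - A|  [with W=-6, A=5]  = 11
Y = A*X  [with A=5, X=11]  = 55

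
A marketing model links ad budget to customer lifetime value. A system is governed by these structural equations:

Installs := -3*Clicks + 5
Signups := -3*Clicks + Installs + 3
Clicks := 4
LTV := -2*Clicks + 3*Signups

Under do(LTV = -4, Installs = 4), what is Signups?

Setting LTV = -4, Installs = 4 by intervention discards those variables' equations.
Signups = -3*Clicks + Installs + 3  [with Clicks=4, Installs=4]  = -5

-5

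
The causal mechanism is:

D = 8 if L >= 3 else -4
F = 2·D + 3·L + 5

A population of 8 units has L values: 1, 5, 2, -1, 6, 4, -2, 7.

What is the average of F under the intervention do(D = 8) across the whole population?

29.25

The intervention sets D=8 in all 8 units regardless of L. Recomputing F per unit gives 24, 36, 27, 18, 39, 33, 15, 42; average 29.25.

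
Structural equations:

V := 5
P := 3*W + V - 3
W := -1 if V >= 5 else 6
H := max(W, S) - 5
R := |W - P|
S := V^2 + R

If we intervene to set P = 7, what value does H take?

28

The intervention breaks the incoming arrows to P: P := 3*W + V - 3 no longer applies, and P = 7.
W = -1 if V >= 5 else 6  [with V=5]  = -1
R = |W - P|  [with W=-1, P=7]  = 8
S = V^2 + R  [with V=5, R=8]  = 33
H = max(W, S) - 5  [with W=-1, S=33]  = 28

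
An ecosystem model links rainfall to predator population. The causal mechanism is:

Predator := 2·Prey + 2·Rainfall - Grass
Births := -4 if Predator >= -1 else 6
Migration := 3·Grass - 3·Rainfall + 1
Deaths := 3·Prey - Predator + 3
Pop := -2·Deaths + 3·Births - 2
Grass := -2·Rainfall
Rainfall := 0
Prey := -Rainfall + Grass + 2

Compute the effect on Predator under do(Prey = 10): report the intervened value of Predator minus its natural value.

16

The intervention breaks the incoming arrows to Prey: Prey := -Rainfall + Grass + 2 no longer applies, and Prey = 10.
Grass = -2·Rainfall  [with Rainfall=0]  = 0
Predator = 2·Prey + 2·Rainfall - Grass  [with Prey=10, Rainfall=0, Grass=0]  = 20
Without intervention: Grass = -2·Rainfall  [with Rainfall=0]  = 0; Prey = -Rainfall + Grass + 2  [with Rainfall=0, Grass=0]  = 2; Predator = 2·Prey + 2·Rainfall - Grass  [with Prey=2, Rainfall=0, Grass=0]  = 4.
Change = 20 − 4 = 16.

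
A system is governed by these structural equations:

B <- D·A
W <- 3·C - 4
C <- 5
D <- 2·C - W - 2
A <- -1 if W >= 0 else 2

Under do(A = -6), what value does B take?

18

Intervening sets A = -6 and removes its equation (A <- -1 if W >= 0 else 2).
W = 3·C - 4  [with C=5]  = 11
D = 2·C - W - 2  [with C=5, W=11]  = -3
B = D·A  [with D=-3, A=-6]  = 18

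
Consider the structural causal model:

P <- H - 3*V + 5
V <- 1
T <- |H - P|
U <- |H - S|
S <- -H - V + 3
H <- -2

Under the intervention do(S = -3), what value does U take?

1

The intervention breaks the incoming arrows to S: S <- -H - V + 3 no longer applies, and S = -3.
U = |H - S|  [with H=-2, S=-3]  = 1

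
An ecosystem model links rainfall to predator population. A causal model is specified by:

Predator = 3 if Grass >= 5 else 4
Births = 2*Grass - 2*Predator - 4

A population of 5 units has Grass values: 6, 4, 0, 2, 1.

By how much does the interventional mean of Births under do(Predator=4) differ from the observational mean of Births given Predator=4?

1.7

do(Predator=4) breaks Predator's dependence on Grass. With Predator=4 fixed, Births across the units is 0, -4, -12, -8, -10, mean -6.8.
Conditioning on Predator=4 selects the 4 unit(s) with Grass ∈ {4, 0, 2, 1}. Their Births values: -4, -12, -8, -10. Mean = -8.5.
Difference = -6.8 − (-8.5) = 1.7.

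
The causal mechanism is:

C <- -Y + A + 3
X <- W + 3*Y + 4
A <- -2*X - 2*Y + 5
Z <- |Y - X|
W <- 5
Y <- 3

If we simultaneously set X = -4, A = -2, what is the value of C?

-2

Setting X = -4, A = -2 by intervention discards those variables' equations.
C = -Y + A + 3  [with Y=3, A=-2]  = -2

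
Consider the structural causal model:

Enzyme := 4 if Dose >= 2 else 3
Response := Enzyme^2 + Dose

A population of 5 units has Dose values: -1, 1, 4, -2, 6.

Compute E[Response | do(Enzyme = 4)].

Under do(Enzyme=4), Enzyme's equation is replaced by Enzyme=4 for every unit. Per-unit Response: 15, 17, 20, 14, 22. Mean = 17.6.

17.6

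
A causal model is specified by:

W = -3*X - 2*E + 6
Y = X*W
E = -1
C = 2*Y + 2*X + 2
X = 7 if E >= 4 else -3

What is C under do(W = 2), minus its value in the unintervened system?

do(W=2) replaces the equation W = -3*X - 2*E + 6 with the constant W = 2.
X = 7 if E >= 4 else -3  [with E=-1]  = -3
Y = X*W  [with X=-3, W=2]  = -6
C = 2*Y + 2*X + 2  [with Y=-6, X=-3]  = -16
Without intervention: X = 7 if E >= 4 else -3  [with E=-1]  = -3; W = -3*X - 2*E + 6  [with X=-3, E=-1]  = 17; Y = X*W  [with X=-3, W=17]  = -51; C = 2*Y + 2*X + 2  [with Y=-51, X=-3]  = -106.
Change = -16 − (-106) = 90.

90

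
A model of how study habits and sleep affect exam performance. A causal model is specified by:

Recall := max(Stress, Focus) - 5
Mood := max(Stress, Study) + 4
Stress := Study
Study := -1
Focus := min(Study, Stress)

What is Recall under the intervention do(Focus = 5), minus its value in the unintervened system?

do(Focus=5) replaces the equation Focus := min(Study, Stress) with the constant Focus = 5.
Stress = Study  [with Study=-1]  = -1
Recall = max(Stress, Focus) - 5  [with Stress=-1, Focus=5]  = 0
Without intervention: Stress = Study  [with Study=-1]  = -1; Focus = min(Study, Stress)  [with Study=-1, Stress=-1]  = -1; Recall = max(Stress, Focus) - 5  [with Stress=-1, Focus=-1]  = -6.
Change = 0 − (-6) = 6.

6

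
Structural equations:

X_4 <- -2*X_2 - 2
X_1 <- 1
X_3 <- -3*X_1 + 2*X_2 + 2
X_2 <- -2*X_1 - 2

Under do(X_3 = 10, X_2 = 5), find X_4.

-12

The joint intervention fixes X_3 = 10, X_2 = 5, removing each variable's own equation.
X_4 = -2*X_2 - 2  [with X_2=5]  = -12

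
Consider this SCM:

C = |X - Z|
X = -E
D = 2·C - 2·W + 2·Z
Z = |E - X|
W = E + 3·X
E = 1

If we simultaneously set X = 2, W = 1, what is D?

The joint intervention fixes X = 2, W = 1, removing each variable's own equation.
Z = |E - X|  [with E=1, X=2]  = 1
C = |X - Z|  [with X=2, Z=1]  = 1
D = 2·C - 2·W + 2·Z  [with C=1, W=1, Z=1]  = 2

2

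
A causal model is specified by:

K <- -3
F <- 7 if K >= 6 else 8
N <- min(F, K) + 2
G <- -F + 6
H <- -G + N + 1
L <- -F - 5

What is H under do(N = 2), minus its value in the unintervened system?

do(N=2) replaces the equation N <- min(F, K) + 2 with the constant N = 2.
F = 7 if K >= 6 else 8  [with K=-3]  = 8
G = -F + 6  [with F=8]  = -2
H = -G + N + 1  [with G=-2, N=2]  = 5
Without intervention: F = 7 if K >= 6 else 8  [with K=-3]  = 8; N = min(F, K) + 2  [with F=8, K=-3]  = -1; G = -F + 6  [with F=8]  = -2; H = -G + N + 1  [with G=-2, N=-1]  = 2.
Change = 5 − 2 = 3.

3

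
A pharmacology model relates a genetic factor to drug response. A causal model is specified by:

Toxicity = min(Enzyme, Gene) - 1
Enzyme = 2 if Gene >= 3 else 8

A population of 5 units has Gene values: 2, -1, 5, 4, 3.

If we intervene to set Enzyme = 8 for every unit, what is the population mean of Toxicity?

Under do(Enzyme=8), Enzyme's equation is replaced by Enzyme=8 for every unit. Per-unit Toxicity: 1, -2, 4, 3, 2. Mean = 1.6.

1.6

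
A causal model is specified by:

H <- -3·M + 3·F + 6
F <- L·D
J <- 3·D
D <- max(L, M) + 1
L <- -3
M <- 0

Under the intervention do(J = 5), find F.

The intervention breaks the incoming arrows to J: J <- 3·D no longer applies, and J = 5.
Since F is not a descendant of the intervened variable, it is unaffected.
D = max(L, M) + 1  [with L=-3, M=0]  = 1
F = L·D  [with L=-3, D=1]  = -3

-3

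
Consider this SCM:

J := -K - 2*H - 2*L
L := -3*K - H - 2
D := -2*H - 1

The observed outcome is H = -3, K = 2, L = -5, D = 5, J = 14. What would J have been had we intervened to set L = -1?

do(L=-1) replaces the equation L := -3*K - H - 2 with the constant L = -1.
J = -K - 2*H - 2*L  [with K=2, H=-3, L=-1]  = 6

6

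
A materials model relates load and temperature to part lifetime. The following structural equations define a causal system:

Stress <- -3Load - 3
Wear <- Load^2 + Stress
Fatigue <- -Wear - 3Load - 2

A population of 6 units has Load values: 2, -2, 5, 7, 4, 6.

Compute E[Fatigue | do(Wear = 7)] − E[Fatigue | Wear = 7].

-6.5

Under do(Wear=7), Wear's equation is replaced by Wear=7 for every unit. Per-unit Fatigue: -15, -3, -24, -30, -21, -27. Mean = -20.
Conditioning on Wear=7 selects the 2 unit(s) with Load ∈ {-2, 5}. Their Fatigue values: -3, -24. Mean = -13.5.
Difference = -20 − (-13.5) = -6.5.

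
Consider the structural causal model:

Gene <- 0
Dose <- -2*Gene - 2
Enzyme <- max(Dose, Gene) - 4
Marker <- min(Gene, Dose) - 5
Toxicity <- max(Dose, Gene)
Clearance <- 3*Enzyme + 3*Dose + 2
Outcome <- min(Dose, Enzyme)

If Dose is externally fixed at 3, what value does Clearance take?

8

Under do(Dose=3), the mechanism Dose <- -2*Gene - 2 is discarded; Dose is fixed at 3.
Enzyme = max(Dose, Gene) - 4  [with Dose=3, Gene=0]  = -1
Clearance = 3*Enzyme + 3*Dose + 2  [with Enzyme=-1, Dose=3]  = 8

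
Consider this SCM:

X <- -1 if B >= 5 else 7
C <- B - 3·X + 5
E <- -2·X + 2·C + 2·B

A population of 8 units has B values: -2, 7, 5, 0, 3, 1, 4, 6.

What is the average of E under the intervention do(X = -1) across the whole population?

30

do(X=-1) breaks X's dependence on B. With X=-1 fixed, E across the units is 10, 46, 38, 18, 30, 22, 34, 42, mean 30.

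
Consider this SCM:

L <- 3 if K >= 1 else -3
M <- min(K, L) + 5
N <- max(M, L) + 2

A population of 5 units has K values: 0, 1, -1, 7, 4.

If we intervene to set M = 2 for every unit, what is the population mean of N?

4.6

do(M=2) breaks M's dependence on K. With M=2 fixed, N across the units is 4, 5, 4, 5, 5, mean 4.6.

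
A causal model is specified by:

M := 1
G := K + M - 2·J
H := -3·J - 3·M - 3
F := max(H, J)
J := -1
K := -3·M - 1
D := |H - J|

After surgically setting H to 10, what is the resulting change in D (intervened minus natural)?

9

do(H=10) replaces the equation H := -3·J - 3·M - 3 with the constant H = 10.
D = |H - J|  [with H=10, J=-1]  = 11
Without intervention: H = -3·J - 3·M - 3  [with J=-1, M=1]  = -3; D = |H - J|  [with H=-3, J=-1]  = 2.
Change = 11 − 2 = 9.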